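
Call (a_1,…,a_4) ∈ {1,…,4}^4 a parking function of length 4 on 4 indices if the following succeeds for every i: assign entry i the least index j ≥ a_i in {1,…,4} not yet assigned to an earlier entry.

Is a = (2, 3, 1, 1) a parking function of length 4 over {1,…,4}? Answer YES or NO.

YES

Sorted: b = (1, 1, 2, 3).
  b_1=1 ≤ 1
  b_2=1 ≤ 2
  b_3=2 ≤ 3
  b_4=3 ≤ 4
All bounds hold ⇒ YES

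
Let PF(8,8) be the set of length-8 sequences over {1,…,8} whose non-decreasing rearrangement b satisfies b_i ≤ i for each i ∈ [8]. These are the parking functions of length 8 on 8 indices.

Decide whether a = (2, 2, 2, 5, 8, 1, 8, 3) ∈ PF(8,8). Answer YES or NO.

Rearranged: b = (1, 2, 2, 2, 3, 5, 8, 8).
  b_1=1 ≤ 1
  b_2=2 ≤ 2
  b_3=2 ≤ 3
  b_4=2 ≤ 4
  b_5=3 ≤ 5
  b_6=5 ≤ 6
  b_7=8 > 7
  fails at i=7 ⇒ NO

NO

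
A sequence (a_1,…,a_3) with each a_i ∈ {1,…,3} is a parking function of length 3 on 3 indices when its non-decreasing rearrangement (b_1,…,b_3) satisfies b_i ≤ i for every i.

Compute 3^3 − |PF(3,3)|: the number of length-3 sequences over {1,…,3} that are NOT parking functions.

11

Count = 1·4^2 = 1·16 = 16 [KW]
One tuple (3,3,2) → sorted (2,3,3): b_1=2>1, not a PF.
3^3 − 16 = 27 − 16 = 11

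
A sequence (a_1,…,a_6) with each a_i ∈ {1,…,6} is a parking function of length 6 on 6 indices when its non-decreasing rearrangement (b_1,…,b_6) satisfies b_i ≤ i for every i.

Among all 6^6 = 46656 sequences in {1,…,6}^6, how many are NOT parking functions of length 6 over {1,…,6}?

Count = (6−6+1)·(6+1)^(6−1) = 1·16807 = 16807 (Pollak)
Example (2,5,1,6,5,5) → sorted (1,2,5,5,5,6): b_3=5>3, not a PF.
So 46656 − 16807 = 29849 fail.

29849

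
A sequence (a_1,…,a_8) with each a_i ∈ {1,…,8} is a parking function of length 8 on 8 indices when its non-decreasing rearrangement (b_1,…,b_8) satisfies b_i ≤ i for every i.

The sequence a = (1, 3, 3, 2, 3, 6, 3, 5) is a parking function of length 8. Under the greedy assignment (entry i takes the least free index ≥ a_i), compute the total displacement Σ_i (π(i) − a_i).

10

Σπ(i) = 1+…+8 = 36; Σa = 1+3+3+2+3+6+3+5 = 26; disp = 36−26 = 10.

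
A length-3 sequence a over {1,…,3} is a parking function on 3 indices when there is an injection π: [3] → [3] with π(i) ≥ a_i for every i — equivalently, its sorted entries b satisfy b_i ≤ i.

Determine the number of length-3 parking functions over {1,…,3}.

|PF(3,3)| = (4−3)·4^(3−1) = 1 · 16 = 16 (Pollak)
Check (1,2,2) → sorted (1,2,2): b_i ≤ i ∀i, a PF.

16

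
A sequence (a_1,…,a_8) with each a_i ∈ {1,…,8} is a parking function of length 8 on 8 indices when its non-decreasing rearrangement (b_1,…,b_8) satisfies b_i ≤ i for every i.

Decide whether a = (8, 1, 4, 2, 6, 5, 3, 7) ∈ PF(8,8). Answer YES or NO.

YES

Sorted: b = (1, 2, 3, 4, 5, 6, 7, 8).
  b_1=1 ≤ 1
  b_2=2 ≤ 2
  b_3=3 ≤ 3
  b_4=4 ≤ 4
  b_5=5 ≤ 5
  b_6=6 ≤ 6
  b_7=7 ≤ 7
  b_8=8 ≤ 8
All bounds hold ⇒ YES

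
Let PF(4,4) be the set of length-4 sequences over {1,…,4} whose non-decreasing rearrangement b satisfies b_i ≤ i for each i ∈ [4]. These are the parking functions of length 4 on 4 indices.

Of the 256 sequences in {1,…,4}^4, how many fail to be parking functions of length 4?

131

#PF = (5−4)·5^(4−1) = 1 · 125 = 125 (Konheim–Weiss)
Check (4,4,4,4) → sorted (4,4,4,4): b_1=4>1, not a PF.
Total 256; non-PF = 256−125 = 131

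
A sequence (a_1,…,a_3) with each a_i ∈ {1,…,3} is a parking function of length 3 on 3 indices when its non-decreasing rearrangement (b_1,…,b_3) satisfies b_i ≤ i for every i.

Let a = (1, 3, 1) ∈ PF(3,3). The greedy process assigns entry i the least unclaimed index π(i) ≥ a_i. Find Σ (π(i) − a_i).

Σπ(i) = 1+…+3 = 6; Σa = 1+3+1 = 5; disp = 6−5 = 1.

1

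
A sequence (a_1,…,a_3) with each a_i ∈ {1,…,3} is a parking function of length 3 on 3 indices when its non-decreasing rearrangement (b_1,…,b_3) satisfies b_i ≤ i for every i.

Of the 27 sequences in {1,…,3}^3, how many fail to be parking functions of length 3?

Count = (3+1−3)·(3+1)^{3−1} = 1·16 = 16 (Pollak)
E.g. (2,2,2) → sorted (2,2,2): b_1=2>1, not a PF.
So 27 − 16 = 11 fail.

11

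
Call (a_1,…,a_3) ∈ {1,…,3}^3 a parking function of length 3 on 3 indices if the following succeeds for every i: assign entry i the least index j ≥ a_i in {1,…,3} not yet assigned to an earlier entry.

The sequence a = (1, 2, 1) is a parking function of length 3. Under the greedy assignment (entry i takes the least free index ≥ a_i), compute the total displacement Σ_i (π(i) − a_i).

Σπ = 6 ({1..3} each once); Σa = 1+2+1 = 4; disp = 6−4 = 2.

2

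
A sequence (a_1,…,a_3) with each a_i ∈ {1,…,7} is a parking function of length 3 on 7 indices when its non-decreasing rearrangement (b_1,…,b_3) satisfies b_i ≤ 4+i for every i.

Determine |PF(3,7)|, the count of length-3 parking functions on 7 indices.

|PF(3,7)| = 5·8^2 = 5×64 = 320 (Pollak)
E.g. (2,1,5) → sorted (1,2,5): b_i ≤ 4+i ∀i, a PF.

320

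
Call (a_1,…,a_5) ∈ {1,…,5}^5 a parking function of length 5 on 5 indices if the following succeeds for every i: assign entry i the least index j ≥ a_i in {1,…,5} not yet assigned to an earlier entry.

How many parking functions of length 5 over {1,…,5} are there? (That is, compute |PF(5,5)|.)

|PF| = (6−5)·6^(5−1) = 1 · 1296 = 1296 [KW]
Check (3,1,5,2,1) → sorted (1,1,2,3,5): b_i ≤ i ∀i, a PF.

1296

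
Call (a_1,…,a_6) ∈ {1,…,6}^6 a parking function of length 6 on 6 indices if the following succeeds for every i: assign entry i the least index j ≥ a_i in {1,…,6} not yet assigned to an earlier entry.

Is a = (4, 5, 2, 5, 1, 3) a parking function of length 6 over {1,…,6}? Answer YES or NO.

YES

Sorted: b = (1, 2, 3, 4, 5, 5).
  b_1=1 ≤ 1
  b_2=2 ≤ 2
  b_3=3 ≤ 3
  b_4=4 ≤ 4
  b_5=5 ≤ 5
  b_6=5 ≤ 6
All bounds hold ⇒ YES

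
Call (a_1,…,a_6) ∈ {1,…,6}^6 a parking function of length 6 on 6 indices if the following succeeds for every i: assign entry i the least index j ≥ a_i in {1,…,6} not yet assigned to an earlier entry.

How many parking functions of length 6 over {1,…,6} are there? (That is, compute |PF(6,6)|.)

16807

Count = (6−6+1)·(6+1)^(6−1) = 1·16807 = 16807 [KW]
E.g. (1,3,5,2,4,3) → sorted (1,2,3,3,4,5): b_i ≤ i ∀i, a PF.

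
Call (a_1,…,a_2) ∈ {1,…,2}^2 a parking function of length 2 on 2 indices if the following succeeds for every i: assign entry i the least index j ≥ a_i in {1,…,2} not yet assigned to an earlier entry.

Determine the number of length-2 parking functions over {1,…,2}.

3

|PF(2,2)| = 1·3^1 = 1 · 3 = 3 (Konheim–Weiss)
E.g. (1,2) → sorted (1,2): b_i ≤ i ∀i, a PF.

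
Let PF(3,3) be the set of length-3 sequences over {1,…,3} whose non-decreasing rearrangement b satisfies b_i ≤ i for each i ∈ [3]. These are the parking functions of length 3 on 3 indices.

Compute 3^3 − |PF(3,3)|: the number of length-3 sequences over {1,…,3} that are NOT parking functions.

11

|PF(3,3)| = 1·4^2 = 1 · 16 = 16
Example (2,2,2) → sorted (2,2,2): b_1=2>1, not a PF.
Total 27; non-PF = 27−16 = 11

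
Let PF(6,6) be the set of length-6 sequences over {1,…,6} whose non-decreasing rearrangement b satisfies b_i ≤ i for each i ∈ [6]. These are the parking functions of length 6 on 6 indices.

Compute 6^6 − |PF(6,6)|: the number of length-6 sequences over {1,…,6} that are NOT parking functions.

Count = (6−6+1)·(6+1)^(6−1) = 1·16807 = 16807 (Konheim–Weiss)
One tuple (2,6,3,6,1,6) → sorted (1,2,3,6,6,6): b_4=6>4, not a PF.
6^6 − 16807 = 46656 − 16807 = 29849

29849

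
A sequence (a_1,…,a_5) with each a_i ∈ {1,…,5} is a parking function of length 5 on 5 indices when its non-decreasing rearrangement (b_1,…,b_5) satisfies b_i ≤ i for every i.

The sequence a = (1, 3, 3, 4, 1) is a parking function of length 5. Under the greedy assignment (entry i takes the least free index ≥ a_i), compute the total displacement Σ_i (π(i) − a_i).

Σπ(i) = 1+…+5 = 15; Σa = 1+3+3+4+1 = 12; disp = 15−12 = 3.

3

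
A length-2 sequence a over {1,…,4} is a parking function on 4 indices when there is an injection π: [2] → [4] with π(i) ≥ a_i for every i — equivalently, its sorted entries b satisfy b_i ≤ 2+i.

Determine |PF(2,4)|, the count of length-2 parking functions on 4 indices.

|PF| = (4+1−2)·(4+1)^{2−1} = 3×5 = 15 (Pollak)
One tuple (1,3) → sorted (1,3): b_i ≤ 2+i ∀i, a PF.

15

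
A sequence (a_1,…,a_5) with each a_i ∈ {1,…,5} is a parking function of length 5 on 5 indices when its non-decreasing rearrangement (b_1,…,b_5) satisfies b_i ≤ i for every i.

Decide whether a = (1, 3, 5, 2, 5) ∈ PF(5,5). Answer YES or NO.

NO

Order a: b = (1, 2, 3, 5, 5).
  b_1=1 ≤ 1
  b_2=2 ≤ 2
  b_3=3 ≤ 3
  b_4=5 > 4
  fails at i=4 ⇒ NO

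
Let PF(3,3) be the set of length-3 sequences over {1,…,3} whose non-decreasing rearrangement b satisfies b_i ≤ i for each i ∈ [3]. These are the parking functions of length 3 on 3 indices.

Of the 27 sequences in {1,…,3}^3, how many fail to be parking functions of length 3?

11

#PF = (3−3+1)·(3+1)^(3−1) = 1 · 16 = 16 (Konheim–Weiss)
E.g. (3,1,3) → sorted (1,3,3): b_2=3>2, not a PF.
Total 27; non-PF = 27−16 = 11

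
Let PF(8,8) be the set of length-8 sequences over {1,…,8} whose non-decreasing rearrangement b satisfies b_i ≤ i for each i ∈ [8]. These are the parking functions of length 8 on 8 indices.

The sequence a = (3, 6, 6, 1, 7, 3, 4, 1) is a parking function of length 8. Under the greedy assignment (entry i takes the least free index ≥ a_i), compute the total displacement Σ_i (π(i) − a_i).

Σπ(i) = 1+…+8 = 36; Σa = 3+6+6+1+7+3+4+1 = 31; disp = 36−31 = 5.

5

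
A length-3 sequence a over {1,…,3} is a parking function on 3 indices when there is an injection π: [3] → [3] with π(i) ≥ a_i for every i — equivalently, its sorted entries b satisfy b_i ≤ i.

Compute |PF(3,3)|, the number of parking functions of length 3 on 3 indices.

16

Count = 1·4^2 = 1×16 = 16 (Pollak)
Example (2,2,1) → sorted (1,2,2): b_i ≤ i ∀i, a PF.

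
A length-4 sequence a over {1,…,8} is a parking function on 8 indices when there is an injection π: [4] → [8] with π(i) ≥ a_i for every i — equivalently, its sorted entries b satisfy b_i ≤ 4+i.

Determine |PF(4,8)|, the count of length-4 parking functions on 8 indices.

Count = (9−4)·9^(4−1) = 5·729 = 3645 (Konheim–Weiss)
One tuple (5,5,7,6) → sorted (5,5,6,7): b_i ≤ 4+i ∀i, a PF.

3645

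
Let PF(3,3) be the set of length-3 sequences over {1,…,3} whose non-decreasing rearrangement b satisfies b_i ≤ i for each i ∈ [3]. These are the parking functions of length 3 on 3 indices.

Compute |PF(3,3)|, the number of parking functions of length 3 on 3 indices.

16

|PF| = (4−3)·4^(3−1) = 1 · 16 = 16
E.g. (3,1,2) → sorted (1,2,3): b_i ≤ i ∀i, a PF.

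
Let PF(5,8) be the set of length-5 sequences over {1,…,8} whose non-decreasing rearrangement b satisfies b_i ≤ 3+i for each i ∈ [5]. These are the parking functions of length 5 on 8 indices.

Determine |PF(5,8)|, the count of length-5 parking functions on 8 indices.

|PF(5,8)| = (9−5)·9^(5−1) = 4×6561 = 26244 (Konheim–Weiss)
Check (8,2,7,4,5) → sorted (2,4,5,7,8): b_i ≤ 3+i ∀i, a PF.

26244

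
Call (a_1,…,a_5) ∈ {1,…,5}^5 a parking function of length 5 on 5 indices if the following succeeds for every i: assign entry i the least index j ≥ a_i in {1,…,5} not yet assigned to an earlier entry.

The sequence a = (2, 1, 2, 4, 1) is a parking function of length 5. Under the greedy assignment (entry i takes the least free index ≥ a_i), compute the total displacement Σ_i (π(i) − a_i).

Σπ = 15 ({1..5} each once); Σa = 2+1+2+4+1 = 10; disp = 15−10 = 5.

5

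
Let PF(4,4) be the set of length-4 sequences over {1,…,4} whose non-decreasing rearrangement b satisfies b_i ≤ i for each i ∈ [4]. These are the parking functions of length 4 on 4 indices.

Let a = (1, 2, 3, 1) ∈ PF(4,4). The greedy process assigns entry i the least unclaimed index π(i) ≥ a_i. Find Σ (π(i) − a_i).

Σπ(i) = 1+…+4 = 10; Σa = 1+2+3+1 = 7; disp = 10−7 = 3.

3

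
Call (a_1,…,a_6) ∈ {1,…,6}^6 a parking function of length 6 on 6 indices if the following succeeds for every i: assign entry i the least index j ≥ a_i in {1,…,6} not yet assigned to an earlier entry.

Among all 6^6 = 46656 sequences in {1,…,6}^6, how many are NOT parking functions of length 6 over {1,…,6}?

29849

|PF| = (6−6+1)·(6+1)^(6−1) = 1×16807 = 16807 (Pollak)
Check (6,6,6,2,5,5) → sorted (2,5,5,6,6,6): b_1=2>1, not a PF.
So 46656 − 16807 = 29849 fail.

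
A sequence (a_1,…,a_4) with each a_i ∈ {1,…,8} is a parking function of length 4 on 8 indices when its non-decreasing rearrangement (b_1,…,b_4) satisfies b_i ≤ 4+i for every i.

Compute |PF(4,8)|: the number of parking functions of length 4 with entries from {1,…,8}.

Count = (8+1−4)·(8+1)^{4−1} = 5 · 729 = 3645
Example (3,7,4,8) → sorted (3,4,7,8): b_i ≤ 4+i ∀i, a PF.

3645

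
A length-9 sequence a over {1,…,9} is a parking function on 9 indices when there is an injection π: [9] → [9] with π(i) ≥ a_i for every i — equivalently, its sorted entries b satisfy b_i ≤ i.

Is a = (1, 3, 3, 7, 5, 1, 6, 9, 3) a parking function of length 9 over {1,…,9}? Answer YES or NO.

YES

Sorted: b = (1, 1, 3, 3, 3, 5, 6, 7, 9).
  b_1=1 ≤ 1
  b_2=1 ≤ 2
  b_3=3 ≤ 3
  b_4=3 ≤ 4
  b_5=3 ≤ 5
  b_6=5 ≤ 6
  b_7=6 ≤ 7
  b_8=7 ≤ 8
  b_9=9 ≤ 9
All bounds hold ⇒ YES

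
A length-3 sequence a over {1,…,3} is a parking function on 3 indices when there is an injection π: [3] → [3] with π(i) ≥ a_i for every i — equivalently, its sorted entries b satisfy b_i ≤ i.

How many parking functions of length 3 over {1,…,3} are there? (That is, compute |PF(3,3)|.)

#PF = (3−3+1)·(3+1)^(3−1) = 1 · 16 = 16 [KW]
Example (1,3,1) → sorted (1,1,3): b_i ≤ i ∀i, a PF.

16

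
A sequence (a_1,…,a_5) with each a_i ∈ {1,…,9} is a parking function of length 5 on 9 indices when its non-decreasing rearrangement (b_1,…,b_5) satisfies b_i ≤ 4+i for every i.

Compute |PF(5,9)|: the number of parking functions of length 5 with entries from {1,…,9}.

#PF = 5·10^4 = 5 · 10000 = 50000 (Konheim–Weiss)
Check (7,1,9,4,8) → sorted (1,4,7,8,9): b_i ≤ 4+i ∀i, a PF.

50000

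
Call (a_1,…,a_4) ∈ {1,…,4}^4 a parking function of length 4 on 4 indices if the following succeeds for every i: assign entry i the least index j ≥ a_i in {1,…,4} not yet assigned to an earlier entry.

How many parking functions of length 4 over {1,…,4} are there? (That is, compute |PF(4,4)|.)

125

|PF| = (4+1−4)·(4+1)^{4−1} = 1·125 = 125 (Pollak)
Example (4,1,1,3) → sorted (1,1,3,4): b_i ≤ i ∀i, a PF.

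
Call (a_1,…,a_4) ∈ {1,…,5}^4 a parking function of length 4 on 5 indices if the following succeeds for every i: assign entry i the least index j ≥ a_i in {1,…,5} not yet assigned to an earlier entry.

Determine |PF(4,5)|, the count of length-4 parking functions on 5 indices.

432

|PF| = (6−4)·6^(4−1) = 2 · 216 = 432 [KW]
Example (3,4,1,3) → sorted (1,3,3,4): b_i ≤ 1+i ∀i, a PF.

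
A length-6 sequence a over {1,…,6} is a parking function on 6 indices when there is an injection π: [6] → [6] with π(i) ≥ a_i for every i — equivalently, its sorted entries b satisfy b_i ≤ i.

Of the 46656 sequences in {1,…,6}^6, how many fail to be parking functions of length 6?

29849

Count = (6+1−6)·(6+1)^{6−1} = 1 · 16807 = 16807
E.g. (5,6,6,5,5,6) → sorted (5,5,5,6,6,6): b_1=5>1, not a PF.
Total 46656; non-PF = 46656−16807 = 29849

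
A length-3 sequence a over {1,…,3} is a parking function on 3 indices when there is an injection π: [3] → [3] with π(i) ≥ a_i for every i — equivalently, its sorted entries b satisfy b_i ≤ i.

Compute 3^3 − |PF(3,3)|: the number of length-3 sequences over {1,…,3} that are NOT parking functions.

11

|PF(3,3)| = (3+1−3)·(3+1)^{3−1} = 1 · 16 = 16
One tuple (3,3,3) → sorted (3,3,3): b_1=3>1, not a PF.
So 27 − 16 = 11 fail.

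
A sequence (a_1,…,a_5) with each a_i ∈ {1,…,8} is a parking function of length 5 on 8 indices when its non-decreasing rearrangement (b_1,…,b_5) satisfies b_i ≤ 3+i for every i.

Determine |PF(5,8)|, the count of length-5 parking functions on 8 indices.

|PF| = (9−5)·9^(5−1) = 4×6561 = 26244 [KW]
Check (1,4,8,1,7) → sorted (1,1,4,7,8): b_i ≤ 3+i ∀i, a PF.

26244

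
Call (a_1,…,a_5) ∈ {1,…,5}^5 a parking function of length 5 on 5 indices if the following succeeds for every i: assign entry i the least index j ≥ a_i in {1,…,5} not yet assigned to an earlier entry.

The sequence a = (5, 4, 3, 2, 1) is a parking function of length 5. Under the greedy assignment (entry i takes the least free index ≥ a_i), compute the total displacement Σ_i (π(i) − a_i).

Σπ = 15 ({1..5} each once); Σa = 5+4+3+2+1 = 15; disp = 15−15 = 0.

0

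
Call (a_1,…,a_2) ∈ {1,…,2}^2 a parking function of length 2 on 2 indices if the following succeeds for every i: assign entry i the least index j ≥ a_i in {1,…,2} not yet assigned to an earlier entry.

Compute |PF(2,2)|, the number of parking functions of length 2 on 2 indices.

#PF = (2+1−2)·(2+1)^{2−1} = 1 · 3 = 3
Check (2,1) → sorted (1,2): b_i ≤ i ∀i, a PF.

3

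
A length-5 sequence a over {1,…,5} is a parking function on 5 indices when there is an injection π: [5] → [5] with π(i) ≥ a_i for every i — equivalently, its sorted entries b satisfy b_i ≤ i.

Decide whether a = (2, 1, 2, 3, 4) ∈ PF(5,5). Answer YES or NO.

YES

Order a: b = (1, 2, 2, 3, 4).
  b_1=1 ≤ 1
  b_2=2 ≤ 2
  b_3=2 ≤ 3
  b_4=3 ≤ 4
  b_5=4 ≤ 5
All bounds hold ⇒ YES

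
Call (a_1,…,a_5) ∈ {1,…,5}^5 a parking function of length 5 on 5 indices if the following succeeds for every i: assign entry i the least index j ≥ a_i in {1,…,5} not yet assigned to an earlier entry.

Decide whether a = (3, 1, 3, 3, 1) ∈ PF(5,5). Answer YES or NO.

YES

Sorted: b = (1, 1, 3, 3, 3).
  b_1=1 ≤ 1
  b_2=1 ≤ 2
  b_3=3 ≤ 3
  b_4=3 ≤ 4
  b_5=3 ≤ 5
All bounds hold ⇒ YES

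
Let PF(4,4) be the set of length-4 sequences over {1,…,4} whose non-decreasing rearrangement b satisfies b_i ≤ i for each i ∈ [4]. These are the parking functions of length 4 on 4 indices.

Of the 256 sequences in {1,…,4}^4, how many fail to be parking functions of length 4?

131

|PF(4,4)| = (4−4+1)·(4+1)^(4−1) = 1·125 = 125 (Konheim–Weiss)
One tuple (3,4,4,3) → sorted (3,3,4,4): b_1=3>1, not a PF.
Total 256; non-PF = 256−125 = 131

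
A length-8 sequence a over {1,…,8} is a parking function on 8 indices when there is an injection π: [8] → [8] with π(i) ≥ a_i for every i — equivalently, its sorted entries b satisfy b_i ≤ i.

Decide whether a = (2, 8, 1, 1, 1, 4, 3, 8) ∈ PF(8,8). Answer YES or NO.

NO

Rearranged: b = (1, 1, 1, 2, 3, 4, 8, 8).
  b_1=1 ≤ 1
  b_2=1 ≤ 2
  b_3=1 ≤ 3
  b_4=2 ≤ 4
  b_5=3 ≤ 5
  b_6=4 ≤ 6
  b_7=8 > 7
  fails at i=7 ⇒ NO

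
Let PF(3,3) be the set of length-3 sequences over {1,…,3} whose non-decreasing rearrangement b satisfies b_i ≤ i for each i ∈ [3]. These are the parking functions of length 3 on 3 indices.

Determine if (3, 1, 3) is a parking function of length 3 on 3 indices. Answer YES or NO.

NO

Rearranged: b = (1, 3, 3).
  b_1=1 ≤ 1
  b_2=3 > 2
  fails at i=2 ⇒ NO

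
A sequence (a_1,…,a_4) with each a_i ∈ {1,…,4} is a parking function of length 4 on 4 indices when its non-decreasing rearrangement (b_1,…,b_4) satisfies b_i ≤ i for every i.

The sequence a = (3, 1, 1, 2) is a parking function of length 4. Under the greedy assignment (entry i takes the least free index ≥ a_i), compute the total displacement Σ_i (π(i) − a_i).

Σπ(i) = 1+…+4 = 10; Σa = 3+1+1+2 = 7; disp = 10−7 = 3.

3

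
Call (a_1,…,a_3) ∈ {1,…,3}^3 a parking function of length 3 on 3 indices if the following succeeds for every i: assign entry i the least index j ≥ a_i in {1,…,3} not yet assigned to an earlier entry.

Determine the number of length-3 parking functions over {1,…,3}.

Count = (3+1−3)·(3+1)^{3−1} = 1×16 = 16 (Konheim–Weiss)
Check (1,2,3) → sorted (1,2,3): b_i ≤ i ∀i, a PF.

16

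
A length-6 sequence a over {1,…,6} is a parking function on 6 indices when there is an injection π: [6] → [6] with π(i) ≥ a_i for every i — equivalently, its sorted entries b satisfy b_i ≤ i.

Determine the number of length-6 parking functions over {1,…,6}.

|PF| = 1·7^5 = 1×16807 = 16807 (Pollak)
Check (4,3,4,6,2,1) → sorted (1,2,3,4,4,6): b_i ≤ i ∀i, a PF.

16807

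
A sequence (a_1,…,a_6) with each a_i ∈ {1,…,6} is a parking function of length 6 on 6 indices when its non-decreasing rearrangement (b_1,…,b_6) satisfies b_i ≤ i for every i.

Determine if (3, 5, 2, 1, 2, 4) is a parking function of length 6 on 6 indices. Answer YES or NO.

YES

Rearranged: b = (1, 2, 2, 3, 4, 5).
  b_1=1 ≤ 1
  b_2=2 ≤ 2
  b_3=2 ≤ 3
  b_4=3 ≤ 4
  b_5=4 ≤ 5
  b_6=5 ≤ 6
All bounds hold ⇒ YES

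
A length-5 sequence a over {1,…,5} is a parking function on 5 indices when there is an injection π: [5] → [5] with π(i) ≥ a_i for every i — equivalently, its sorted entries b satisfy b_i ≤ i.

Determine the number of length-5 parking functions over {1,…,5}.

1296

Count = (5+1−5)·(5+1)^{5−1} = 1 · 1296 = 1296 (Pollak)
One tuple (2,5,3,4,1) → sorted (1,2,3,4,5): b_i ≤ i ∀i, a PF.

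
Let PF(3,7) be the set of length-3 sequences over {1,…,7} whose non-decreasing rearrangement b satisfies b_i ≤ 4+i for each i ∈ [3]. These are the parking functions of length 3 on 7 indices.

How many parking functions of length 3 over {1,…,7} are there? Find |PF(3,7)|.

320

|PF(3,7)| = 5·8^2 = 5·64 = 320 [KW]
Example (2,5,4) → sorted (2,4,5): b_i ≤ 4+i ∀i, a PF.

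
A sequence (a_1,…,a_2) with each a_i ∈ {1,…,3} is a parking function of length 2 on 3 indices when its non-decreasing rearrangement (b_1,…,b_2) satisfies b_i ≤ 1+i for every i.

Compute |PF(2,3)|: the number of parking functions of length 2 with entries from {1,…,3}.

8

Count = (3−2+1)·(3+1)^(2−1) = 2·4 = 8 (Pollak)
Check (3,2) → sorted (2,3): b_i ≤ 1+i ∀i, a PF.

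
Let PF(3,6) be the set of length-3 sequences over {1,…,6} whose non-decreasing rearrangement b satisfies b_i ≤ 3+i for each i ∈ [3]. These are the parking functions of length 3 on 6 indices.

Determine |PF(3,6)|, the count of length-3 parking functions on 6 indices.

|PF(3,6)| = (7−3)·7^(3−1) = 4 · 49 = 196
One tuple (4,4,2) → sorted (2,4,4): b_i ≤ 3+i ∀i, a PF.

196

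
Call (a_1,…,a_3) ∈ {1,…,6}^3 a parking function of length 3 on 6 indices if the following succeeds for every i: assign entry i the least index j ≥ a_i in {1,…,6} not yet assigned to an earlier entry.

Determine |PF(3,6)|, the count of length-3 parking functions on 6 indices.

196

#PF = (6+1−3)·(6+1)^{3−1} = 4 · 49 = 196 (Konheim–Weiss)
E.g. (5,3,5) → sorted (3,5,5): b_i ≤ 3+i ∀i, a PF.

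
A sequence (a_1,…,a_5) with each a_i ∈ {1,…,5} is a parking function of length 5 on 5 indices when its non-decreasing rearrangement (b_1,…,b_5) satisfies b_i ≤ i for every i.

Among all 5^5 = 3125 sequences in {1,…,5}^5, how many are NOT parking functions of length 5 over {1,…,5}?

|PF| = (6−5)·6^(5−1) = 1×1296 = 1296 (Konheim–Weiss)
Example (5,2,4,5,3) → sorted (2,3,4,5,5): b_1=2>1, not a PF.
5^5 − 1296 = 3125 − 1296 = 1829

1829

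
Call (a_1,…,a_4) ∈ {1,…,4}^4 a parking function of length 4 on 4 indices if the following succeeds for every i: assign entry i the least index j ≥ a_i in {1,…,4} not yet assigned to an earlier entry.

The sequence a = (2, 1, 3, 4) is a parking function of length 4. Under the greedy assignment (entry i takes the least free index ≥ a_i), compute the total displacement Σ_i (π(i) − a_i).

Σπ = 10 ({1..4} each once); Σa = 2+1+3+4 = 10; disp = 10−10 = 0.

0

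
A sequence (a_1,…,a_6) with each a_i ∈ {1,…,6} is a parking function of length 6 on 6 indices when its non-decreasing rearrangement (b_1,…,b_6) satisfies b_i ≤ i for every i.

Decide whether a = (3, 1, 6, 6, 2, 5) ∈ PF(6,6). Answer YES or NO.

NO

Sorted: b = (1, 2, 3, 5, 6, 6).
  b_1=1 ≤ 1
  b_2=2 ≤ 2
  b_3=3 ≤ 3
  b_4=5 > 4
  fails at i=4 ⇒ NO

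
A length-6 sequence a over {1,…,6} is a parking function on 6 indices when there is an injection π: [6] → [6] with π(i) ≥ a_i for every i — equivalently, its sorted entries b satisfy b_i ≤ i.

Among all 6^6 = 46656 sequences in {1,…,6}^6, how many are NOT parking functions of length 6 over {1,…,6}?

#PF = (6−6+1)·(6+1)^(6−1) = 1×16807 = 16807
One tuple (2,6,6,5,2,6) → sorted (2,2,5,6,6,6): b_1=2>1, not a PF.
6^6 − 16807 = 46656 − 16807 = 29849

29849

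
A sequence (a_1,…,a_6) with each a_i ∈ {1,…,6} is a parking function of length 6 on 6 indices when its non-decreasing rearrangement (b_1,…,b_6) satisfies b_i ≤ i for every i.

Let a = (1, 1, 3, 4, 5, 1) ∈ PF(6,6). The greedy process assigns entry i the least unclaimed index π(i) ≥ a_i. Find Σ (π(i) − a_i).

6

Σπ = 21 ({1..6} each once); Σa = 1+1+3+4+5+1 = 15; disp = 21−15 = 6.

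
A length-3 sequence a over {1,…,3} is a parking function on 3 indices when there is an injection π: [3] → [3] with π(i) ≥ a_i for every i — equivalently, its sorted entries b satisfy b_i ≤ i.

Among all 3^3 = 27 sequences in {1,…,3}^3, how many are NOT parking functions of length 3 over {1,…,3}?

11

#PF = (3+1−3)·(3+1)^{3−1} = 1 · 16 = 16 [KW]
One tuple (1,3,3) → sorted (1,3,3): b_2=3>2, not a PF.
So 27 − 16 = 11 fail.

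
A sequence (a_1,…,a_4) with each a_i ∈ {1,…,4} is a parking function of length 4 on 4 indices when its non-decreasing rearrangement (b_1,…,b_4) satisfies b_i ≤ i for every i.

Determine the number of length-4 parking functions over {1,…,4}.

125

|PF| = 1·5^3 = 1·125 = 125 (Konheim–Weiss)
One tuple (3,1,4,2) → sorted (1,2,3,4): b_i ≤ i ∀i, a PF.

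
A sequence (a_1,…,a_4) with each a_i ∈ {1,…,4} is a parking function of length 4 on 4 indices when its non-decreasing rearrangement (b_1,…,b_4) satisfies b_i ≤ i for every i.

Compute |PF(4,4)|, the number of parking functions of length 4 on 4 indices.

Count = (4−4+1)·(4+1)^(4−1) = 1×125 = 125
One tuple (1,1,4,3) → sorted (1,1,3,4): b_i ≤ i ∀i, a PF.

125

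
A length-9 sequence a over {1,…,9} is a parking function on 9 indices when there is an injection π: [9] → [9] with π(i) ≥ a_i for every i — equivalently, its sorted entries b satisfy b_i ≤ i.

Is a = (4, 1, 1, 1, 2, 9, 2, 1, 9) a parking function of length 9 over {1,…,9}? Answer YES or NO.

NO

Rearranged: b = (1, 1, 1, 1, 2, 2, 4, 9, 9).
  b_1=1 ≤ 1
  b_2=1 ≤ 2
  b_3=1 ≤ 3
  b_4=1 ≤ 4
  b_5=2 ≤ 5
  b_6=2 ≤ 6
  b_7=4 ≤ 7
  b_8=9 > 8
  fails at i=8 ⇒ NO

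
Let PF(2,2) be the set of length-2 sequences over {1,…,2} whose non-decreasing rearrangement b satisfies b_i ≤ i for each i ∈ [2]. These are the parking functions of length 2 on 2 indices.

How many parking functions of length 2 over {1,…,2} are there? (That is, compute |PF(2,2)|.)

Count = (3−2)·3^(2−1) = 1·3 = 3
Example (1,1) → sorted (1,1): b_i ≤ i ∀i, a PF.

3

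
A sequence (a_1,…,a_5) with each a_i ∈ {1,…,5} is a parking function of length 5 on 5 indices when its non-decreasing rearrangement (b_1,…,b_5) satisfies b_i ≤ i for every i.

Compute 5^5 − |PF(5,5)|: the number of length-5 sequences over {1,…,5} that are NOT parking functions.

Count = (5+1−5)·(5+1)^{5−1} = 1 · 1296 = 1296 [KW]
Check (2,5,5,5,5) → sorted (2,5,5,5,5): b_1=2>1, not a PF.
5^5 − 1296 = 3125 − 1296 = 1829

1829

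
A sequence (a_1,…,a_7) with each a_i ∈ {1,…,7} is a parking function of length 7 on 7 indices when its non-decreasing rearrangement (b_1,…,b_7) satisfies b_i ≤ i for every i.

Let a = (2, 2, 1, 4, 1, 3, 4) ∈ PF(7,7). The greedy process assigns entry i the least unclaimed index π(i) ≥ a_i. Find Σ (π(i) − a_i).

Σπ(i) = 1+…+7 = 28; Σa = 2+2+1+4+1+3+4 = 17; disp = 28−17 = 11.

11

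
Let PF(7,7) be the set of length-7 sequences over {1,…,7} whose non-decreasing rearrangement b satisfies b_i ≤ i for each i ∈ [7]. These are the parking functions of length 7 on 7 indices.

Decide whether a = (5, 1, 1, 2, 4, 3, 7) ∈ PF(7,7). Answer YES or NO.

YES

Rearranged: b = (1, 1, 2, 3, 4, 5, 7).
  b_1=1 ≤ 1
  b_2=1 ≤ 2
  b_3=2 ≤ 3
  b_4=3 ≤ 4
  b_5=4 ≤ 5
  b_6=5 ≤ 6
  b_7=7 ≤ 7
All bounds hold ⇒ YES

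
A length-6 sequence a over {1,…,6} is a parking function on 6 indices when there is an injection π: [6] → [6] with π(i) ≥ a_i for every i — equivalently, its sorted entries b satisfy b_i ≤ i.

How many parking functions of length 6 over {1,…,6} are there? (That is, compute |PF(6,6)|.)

|PF| = 1·7^5 = 1 · 16807 = 16807
One tuple (1,5,3,1,3,4) → sorted (1,1,3,3,4,5): b_i ≤ i ∀i, a PF.

16807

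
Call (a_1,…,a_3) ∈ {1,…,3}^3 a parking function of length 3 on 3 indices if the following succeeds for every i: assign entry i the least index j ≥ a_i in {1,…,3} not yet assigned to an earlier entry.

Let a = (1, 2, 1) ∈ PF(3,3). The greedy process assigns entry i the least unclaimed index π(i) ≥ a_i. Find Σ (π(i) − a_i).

Σπ = 3·4/2 = 6 (π permutes [3]); Σa = 1+2+1 = 4; disp = 6−4 = 2.

2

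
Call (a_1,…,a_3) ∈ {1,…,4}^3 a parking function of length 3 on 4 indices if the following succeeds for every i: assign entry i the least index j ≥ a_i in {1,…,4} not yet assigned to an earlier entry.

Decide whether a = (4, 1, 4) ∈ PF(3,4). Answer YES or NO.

Rearranged: b = (1, 4, 4).
  b_1=1 ≤ 2
  b_2=4 > 3
  fails at i=2 ⇒ NO

NO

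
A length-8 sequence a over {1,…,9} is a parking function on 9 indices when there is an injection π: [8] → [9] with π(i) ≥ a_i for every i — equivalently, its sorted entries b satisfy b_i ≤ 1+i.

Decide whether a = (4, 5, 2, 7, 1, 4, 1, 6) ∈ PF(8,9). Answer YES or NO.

YES

Sorted: b = (1, 1, 2, 4, 4, 5, 6, 7).
  b_1=1 ≤ 2
  b_2=1 ≤ 3
  b_3=2 ≤ 4
  b_4=4 ≤ 5
  b_5=4 ≤ 6
  b_6=5 ≤ 7
  b_7=6 ≤ 8
  b_8=7 ≤ 9
All bounds hold ⇒ YES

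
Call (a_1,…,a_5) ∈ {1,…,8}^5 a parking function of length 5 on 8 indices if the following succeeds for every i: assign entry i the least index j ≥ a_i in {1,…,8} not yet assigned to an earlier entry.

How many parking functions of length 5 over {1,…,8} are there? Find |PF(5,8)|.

26244

#PF = (8+1−5)·(8+1)^{5−1} = 4·6561 = 26244
Check (7,2,7,1,5) → sorted (1,2,5,7,7): b_i ≤ 3+i ∀i, a PF.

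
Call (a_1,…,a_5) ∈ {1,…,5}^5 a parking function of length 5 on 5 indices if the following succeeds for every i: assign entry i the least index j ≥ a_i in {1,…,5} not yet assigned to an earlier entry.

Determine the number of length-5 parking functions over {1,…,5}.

|PF| = (5+1−5)·(5+1)^{5−1} = 1·1296 = 1296 (Pollak)
One tuple (2,1,1,4,3) → sorted (1,1,2,3,4): b_i ≤ i ∀i, a PF.

1296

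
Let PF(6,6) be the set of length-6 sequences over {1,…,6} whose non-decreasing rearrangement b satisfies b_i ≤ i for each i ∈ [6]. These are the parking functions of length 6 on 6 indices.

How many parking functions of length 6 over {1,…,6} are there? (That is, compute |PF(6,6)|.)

|PF(6,6)| = 1·7^5 = 1·16807 = 16807 (Pollak)
Check (2,2,1,5,2,1) → sorted (1,1,2,2,2,5): b_i ≤ i ∀i, a PF.

16807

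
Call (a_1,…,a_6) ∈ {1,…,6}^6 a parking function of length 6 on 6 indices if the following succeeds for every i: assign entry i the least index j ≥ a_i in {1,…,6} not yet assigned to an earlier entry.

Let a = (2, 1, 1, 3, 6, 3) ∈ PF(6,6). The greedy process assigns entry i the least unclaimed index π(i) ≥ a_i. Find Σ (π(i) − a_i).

Σπ(i) = 1+…+6 = 21; Σa = 2+1+1+3+6+3 = 16; disp = 21−16 = 5.

5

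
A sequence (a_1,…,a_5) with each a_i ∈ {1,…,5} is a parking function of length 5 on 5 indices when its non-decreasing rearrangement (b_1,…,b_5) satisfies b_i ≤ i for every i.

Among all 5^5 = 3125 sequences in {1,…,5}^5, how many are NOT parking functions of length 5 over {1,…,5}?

1829

|PF(5,5)| = (5+1−5)·(5+1)^{5−1} = 1×1296 = 1296
Check (5,5,5,5,2) → sorted (2,5,5,5,5): b_1=2>1, not a PF.
5^5 − 1296 = 3125 − 1296 = 1829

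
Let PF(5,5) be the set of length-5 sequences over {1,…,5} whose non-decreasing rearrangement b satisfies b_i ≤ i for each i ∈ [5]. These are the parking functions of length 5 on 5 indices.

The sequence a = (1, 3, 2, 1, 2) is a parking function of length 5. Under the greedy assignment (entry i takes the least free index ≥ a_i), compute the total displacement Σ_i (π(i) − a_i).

Σπ = 15 ({1..5} each once); Σa = 1+3+2+1+2 = 9; disp = 15−9 = 6.

6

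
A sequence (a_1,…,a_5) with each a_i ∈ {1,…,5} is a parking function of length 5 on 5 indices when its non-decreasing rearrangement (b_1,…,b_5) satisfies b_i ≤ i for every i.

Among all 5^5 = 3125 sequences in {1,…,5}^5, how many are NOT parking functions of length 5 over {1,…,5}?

1829

#PF = 1·6^4 = 1·1296 = 1296 [KW]
One tuple (5,3,4,5,3) → sorted (3,3,4,5,5): b_1=3>1, not a PF.
Total 3125; non-PF = 3125−1296 = 1829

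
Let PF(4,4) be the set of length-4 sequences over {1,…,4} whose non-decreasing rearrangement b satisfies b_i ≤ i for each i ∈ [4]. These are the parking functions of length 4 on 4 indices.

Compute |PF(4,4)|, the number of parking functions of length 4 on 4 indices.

125

|PF| = (4−4+1)·(4+1)^(4−1) = 1 · 125 = 125 (Pollak)
Check (3,2,1,3) → sorted (1,2,3,3): b_i ≤ i ∀i, a PF.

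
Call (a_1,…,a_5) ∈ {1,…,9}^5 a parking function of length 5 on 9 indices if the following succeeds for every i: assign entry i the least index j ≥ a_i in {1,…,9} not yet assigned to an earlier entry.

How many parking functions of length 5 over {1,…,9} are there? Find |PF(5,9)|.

|PF| = (9−5+1)·(9+1)^(5−1) = 5·10000 = 50000 (Pollak)
Example (6,1,1,4,7) → sorted (1,1,4,6,7): b_i ≤ 4+i ∀i, a PF.

50000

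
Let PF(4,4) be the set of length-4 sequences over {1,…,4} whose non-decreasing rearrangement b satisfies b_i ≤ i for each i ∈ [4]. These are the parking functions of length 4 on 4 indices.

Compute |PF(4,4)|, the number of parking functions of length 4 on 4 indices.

125

Count = (4+1−4)·(4+1)^{4−1} = 1×125 = 125 (Konheim–Weiss)
E.g. (2,3,1,1) → sorted (1,1,2,3): b_i ≤ i ∀i, a PF.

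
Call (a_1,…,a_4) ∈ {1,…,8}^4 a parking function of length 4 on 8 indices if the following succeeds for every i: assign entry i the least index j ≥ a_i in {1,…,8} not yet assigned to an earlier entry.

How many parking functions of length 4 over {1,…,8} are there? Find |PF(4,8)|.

3645

Count = (8−4+1)·(8+1)^(4−1) = 5 · 729 = 3645 (Pollak)
Example (4,7,5,1) → sorted (1,4,5,7): b_i ≤ 4+i ∀i, a PF.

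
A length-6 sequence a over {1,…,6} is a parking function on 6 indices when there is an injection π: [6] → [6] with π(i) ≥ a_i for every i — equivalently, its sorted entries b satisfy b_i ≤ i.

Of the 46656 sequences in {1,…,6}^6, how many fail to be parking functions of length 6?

29849

Count = 1·7^5 = 1 · 16807 = 16807 (Pollak)
One tuple (5,6,5,4,3,6) → sorted (3,4,5,5,6,6): b_1=3>1, not a PF.
Total 46656; non-PF = 46656−16807 = 29849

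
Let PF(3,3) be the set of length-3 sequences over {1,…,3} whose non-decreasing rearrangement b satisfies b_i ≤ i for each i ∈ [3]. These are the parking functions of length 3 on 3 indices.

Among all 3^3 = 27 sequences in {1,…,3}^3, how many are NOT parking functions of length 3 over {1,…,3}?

11

Count = (3+1−3)·(3+1)^{3−1} = 1×16 = 16 (Konheim–Weiss)
Example (3,3,3) → sorted (3,3,3): b_1=3>1, not a PF.
Total 27; non-PF = 27−16 = 11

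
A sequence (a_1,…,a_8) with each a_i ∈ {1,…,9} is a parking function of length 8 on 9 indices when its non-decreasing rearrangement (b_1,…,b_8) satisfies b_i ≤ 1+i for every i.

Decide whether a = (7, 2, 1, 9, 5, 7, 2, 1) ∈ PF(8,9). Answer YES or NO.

Rearranged: b = (1, 1, 2, 2, 5, 7, 7, 9).
  b_1=1 ≤ 2
  b_2=1 ≤ 3
  b_3=2 ≤ 4
  b_4=2 ≤ 5
  b_5=5 ≤ 6
  b_6=7 ≤ 7
  b_7=7 ≤ 8
  b_8=9 ≤ 9
All bounds hold ⇒ YES

YES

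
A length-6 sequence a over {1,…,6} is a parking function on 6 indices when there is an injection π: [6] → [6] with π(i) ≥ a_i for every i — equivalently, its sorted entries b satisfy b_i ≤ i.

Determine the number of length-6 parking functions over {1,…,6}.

16807

|PF| = (7−6)·7^(6−1) = 1×16807 = 16807
E.g. (5,4,4,1,2,1) → sorted (1,1,2,4,4,5): b_i ≤ i ∀i, a PF.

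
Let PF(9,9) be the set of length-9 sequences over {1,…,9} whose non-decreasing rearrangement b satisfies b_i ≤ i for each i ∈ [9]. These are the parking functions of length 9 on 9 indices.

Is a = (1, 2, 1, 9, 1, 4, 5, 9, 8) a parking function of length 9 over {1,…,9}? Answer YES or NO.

NO

Rearranged: b = (1, 1, 1, 2, 4, 5, 8, 9, 9).
  b_1=1 ≤ 1
  b_2=1 ≤ 2
  b_3=1 ≤ 3
  b_4=2 ≤ 4
  b_5=4 ≤ 5
  b_6=5 ≤ 6
  b_7=8 > 7
  fails at i=7 ⇒ NO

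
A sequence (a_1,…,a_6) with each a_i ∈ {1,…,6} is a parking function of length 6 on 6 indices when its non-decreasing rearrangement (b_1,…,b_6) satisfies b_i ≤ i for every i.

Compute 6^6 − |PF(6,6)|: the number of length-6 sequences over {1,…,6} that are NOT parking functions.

29849

|PF| = (6+1−6)·(6+1)^{6−1} = 1×16807 = 16807 (Pollak)
Check (3,5,4,5,6,6) → sorted (3,4,5,5,6,6): b_1=3>1, not a PF.
So 46656 − 16807 = 29849 fail.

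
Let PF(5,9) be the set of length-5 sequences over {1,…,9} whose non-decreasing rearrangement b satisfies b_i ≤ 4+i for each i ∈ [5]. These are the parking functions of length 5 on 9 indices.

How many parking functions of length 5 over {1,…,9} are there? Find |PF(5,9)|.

#PF = (9+1−5)·(9+1)^{5−1} = 5×10000 = 50000 (Konheim–Weiss)
Example (3,4,1,9,6) → sorted (1,3,4,6,9): b_i ≤ 4+i ∀i, a PF.

50000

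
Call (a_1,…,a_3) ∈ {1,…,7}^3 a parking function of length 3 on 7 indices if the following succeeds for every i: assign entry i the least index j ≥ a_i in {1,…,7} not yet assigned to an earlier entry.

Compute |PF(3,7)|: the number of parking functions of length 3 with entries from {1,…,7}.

320

|PF| = (8−3)·8^(3−1) = 5 · 64 = 320 (Konheim–Weiss)
Check (1,7,1) → sorted (1,1,7): b_i ≤ 4+i ∀i, a PF.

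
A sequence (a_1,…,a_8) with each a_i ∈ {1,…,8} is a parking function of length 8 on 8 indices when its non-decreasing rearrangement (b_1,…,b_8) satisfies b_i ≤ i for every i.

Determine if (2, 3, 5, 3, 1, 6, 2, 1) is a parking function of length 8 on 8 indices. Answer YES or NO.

Order a: b = (1, 1, 2, 2, 3, 3, 5, 6).
  b_1=1 ≤ 1
  b_2=1 ≤ 2
  b_3=2 ≤ 3
  b_4=2 ≤ 4
  b_5=3 ≤ 5
  b_6=3 ≤ 6
  b_7=5 ≤ 7
  b_8=6 ≤ 8
All bounds hold ⇒ YES

YES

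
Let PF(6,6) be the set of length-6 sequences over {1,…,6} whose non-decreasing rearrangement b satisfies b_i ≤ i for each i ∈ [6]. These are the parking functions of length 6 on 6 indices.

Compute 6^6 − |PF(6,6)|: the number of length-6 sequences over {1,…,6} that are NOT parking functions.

29849

|PF(6,6)| = (7−6)·7^(6−1) = 1·16807 = 16807 (Pollak)
Check (4,2,4,6,6,6) → sorted (2,4,4,6,6,6): b_1=2>1, not a PF.
6^6 − 16807 = 46656 − 16807 = 29849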